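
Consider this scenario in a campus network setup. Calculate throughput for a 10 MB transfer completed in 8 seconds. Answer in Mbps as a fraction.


Given: file = 10 MB, time = 8 s
File in Mb = 10 * 8 = 80 Mb
Throughput = 80 / 8 Mbps
Throughput = 10 Mbps

10


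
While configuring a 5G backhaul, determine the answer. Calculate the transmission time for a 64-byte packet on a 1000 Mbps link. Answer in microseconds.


Given: packet = 64 bytes, bandwidth = 1000 Mbps
Packet in bits = 64 * 8 = 512 bits
Bandwidth = 1000 * 10^6 = 1000000000 bps
Time = 512 / 1000000000 seconds
Time in us = 512 * 10^6 / 1000000000 = 0.512

0.512


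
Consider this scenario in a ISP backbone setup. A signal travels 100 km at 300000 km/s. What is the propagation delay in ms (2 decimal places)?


Given: distance = 100 km, speed = 300000 km/s
Delay = distance / speed = 100 / 300000 seconds
Delay in ms = 100 * 1000 / 300000
Delay = 0.3333 ms
Rounded to 2 dp = 0.33 ms

0.33


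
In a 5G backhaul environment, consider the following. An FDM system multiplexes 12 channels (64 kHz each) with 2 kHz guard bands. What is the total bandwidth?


Given: 12 channels, 64 kHz each, guard = 2 kHz
Channel bandwidth = 12 * 64 = 768 kHz
Guard bands = 11 gaps * 2 kHz = 22 kHz
Total = 768 + 22 = 790 kHz

790


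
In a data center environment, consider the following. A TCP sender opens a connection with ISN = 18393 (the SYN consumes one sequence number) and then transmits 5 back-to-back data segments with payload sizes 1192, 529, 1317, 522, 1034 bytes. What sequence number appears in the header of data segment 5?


The SYN occupies sequence number ISN = 18393, so the first data byte is ISN + 1 = 18394.
SEQ of data segment i = (ISN + 1) + sum of payload sizes of segments 1..i-1.
Segment 1: SEQ = 18394, payload = 1192 bytes
Segment 2: SEQ = 19586, payload = 529 bytes
Segment 3: SEQ = 20115, payload = 1317 bytes
Segment 4: SEQ = 21432, payload = 522 bytes
Segment 5: SEQ = 21954, payload = 1034 bytes
SEQ of segment 5 = 18394 + 1192 + 529 + 1317 + 522 = 21954

21954


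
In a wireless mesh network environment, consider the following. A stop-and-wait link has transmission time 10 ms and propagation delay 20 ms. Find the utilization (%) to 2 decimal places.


Given: Ttrans = 10 ms, Tprop = 20 ms
RTT = 2 * Tprop = 2 * 20 = 40 ms
U = Ttrans / (Ttrans + RTT)
U = 10 / (10 + 40)
U = 10 / 50 = 0.2
U% = 20.00%

20.00


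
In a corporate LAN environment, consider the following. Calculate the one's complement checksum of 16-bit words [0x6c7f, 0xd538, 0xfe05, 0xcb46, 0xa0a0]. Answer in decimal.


Given words: [0x6c7f, 0xd538, 0xfe05, 0xcb46, 0xa0a0]
Step 1: Sum all words
Raw sum = 27775 + 54584 + 65029 + 52038 + 41120 = 240546
Step 2: Fold carry: (43938 + 3) = 43941
One's complement = ~43941 & 0xFFFF = 21594

21594


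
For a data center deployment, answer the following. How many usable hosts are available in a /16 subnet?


Given: subnet mask /16
Host bits = 32 - 16 = 16
Total addresses = 2^16 = 65536
Usable hosts = 65536 - 2 (network + broadcast) = 65534

65534


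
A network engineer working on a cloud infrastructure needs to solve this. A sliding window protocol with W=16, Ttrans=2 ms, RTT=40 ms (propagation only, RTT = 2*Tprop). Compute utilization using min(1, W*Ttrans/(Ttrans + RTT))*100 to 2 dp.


Given: W = 16, Ttrans = 2 ms, RTT = 40 ms (= 2 * Tprop, Tprop = 20 ms)
Cycle time = Ttrans + RTT = 2 + 40 = 42 ms (first packet sent until its ACK returns)
W * Ttrans = 16 * 2 = 32 ms of sending per cycle
W * Ttrans / (Ttrans + RTT) = 32 / 42 = 0.761905
U = min(1, 0.761905) = 0.761905
U% = 76.19%

76.19


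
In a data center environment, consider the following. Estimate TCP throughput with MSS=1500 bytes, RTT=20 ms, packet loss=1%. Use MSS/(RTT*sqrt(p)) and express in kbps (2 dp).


Given: MSS = 1500 bytes, RTT = 20 ms, loss = 1%
RTT in seconds = 20 / 1000 = 0.02
Loss rate = 1% = 0.01
sqrt(loss) = sqrt(0.01) = 0.1
Throughput (bytes/s) = 1500 / (0.02 * 0.1) = 750000.0000
Throughput (kbps) = 750000.0000 * 8 / 1000 = 6000.000000 -> 6000.00 kbps (2 dp)

6000.00


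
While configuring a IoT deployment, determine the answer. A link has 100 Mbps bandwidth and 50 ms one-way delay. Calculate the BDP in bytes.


Given: bandwidth = 100 Mbps, delay = 50 ms
BDP in bits = 100 * 10^6 * 50 / 1000
BDP in bits = 5000000
BDP in bytes = 5000000 / 8 = 625000

625000


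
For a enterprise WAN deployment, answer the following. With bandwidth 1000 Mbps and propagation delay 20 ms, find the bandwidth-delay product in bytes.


Given: bandwidth = 1000 Mbps, delay = 20 ms
BDP in bits = 1000 * 10^6 * 20 / 1000
BDP in bits = 20000000
BDP in bytes = 20000000 / 8 = 2500000

2500000


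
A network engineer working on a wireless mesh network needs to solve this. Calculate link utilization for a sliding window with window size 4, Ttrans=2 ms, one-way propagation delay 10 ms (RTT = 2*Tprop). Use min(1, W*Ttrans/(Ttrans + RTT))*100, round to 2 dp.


Given: W = 4, Ttrans = 2 ms, RTT = 20 ms (= 2 * Tprop, Tprop = 10 ms)
Cycle time = Ttrans + RTT = 2 + 20 = 22 ms (first packet sent until its ACK returns)
W * Ttrans = 4 * 2 = 8 ms of sending per cycle
W * Ttrans / (Ttrans + RTT) = 8 / 22 = 0.363636
U = min(1, 0.363636) = 0.363636
U% = 36.36%

36.36


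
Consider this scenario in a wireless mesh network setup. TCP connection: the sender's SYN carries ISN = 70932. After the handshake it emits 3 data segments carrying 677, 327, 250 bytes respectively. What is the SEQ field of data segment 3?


The SYN occupies sequence number ISN = 70932, so the first data byte is ISN + 1 = 70933.
SEQ of data segment i = (ISN + 1) + sum of payload sizes of segments 1..i-1.
Segment 1: SEQ = 70933, payload = 677 bytes
Segment 2: SEQ = 71610, payload = 327 bytes
Segment 3: SEQ = 71937, payload = 250 bytes
SEQ of segment 3 = 70933 + 677 + 327 = 71937

71937


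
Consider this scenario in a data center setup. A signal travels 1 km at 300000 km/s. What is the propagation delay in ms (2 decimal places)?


Given: distance = 1 km, speed = 300000 km/s
Delay = distance / speed = 1 / 300000 seconds
Delay in ms = 1 * 1000 / 300000
Delay = 0.0033 ms
Rounded to 2 dp = 0.00 ms

0.00


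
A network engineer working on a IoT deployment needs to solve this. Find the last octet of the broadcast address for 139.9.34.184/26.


Given: IP = 139.9.34.184, prefix = /26
Host bits = 32 - 26 = 6
Network last octet = 184 AND mask = 128
Host part size = 2^6 - 1 = 63
Broadcast last octet = 128 OR 63 = 191

191


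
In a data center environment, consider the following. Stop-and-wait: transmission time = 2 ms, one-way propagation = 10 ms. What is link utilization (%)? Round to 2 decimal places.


Given: Ttrans = 2 ms, Tprop = 10 ms
RTT = 2 * Tprop = 2 * 10 = 20 ms
U = Ttrans / (Ttrans + RTT)
U = 2 / (2 + 20)
U = 2 / 22 = 0.090909
U% = 9.09%

9.09


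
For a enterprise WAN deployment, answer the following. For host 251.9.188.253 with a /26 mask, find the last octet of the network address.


Given: IP = 251.9.188.253, prefix = /26
Subnet mask = 255.255.255.192
Last octet of IP: 253
Last octet of mask: 192
Network last octet = 253 AND 192 = 192

192


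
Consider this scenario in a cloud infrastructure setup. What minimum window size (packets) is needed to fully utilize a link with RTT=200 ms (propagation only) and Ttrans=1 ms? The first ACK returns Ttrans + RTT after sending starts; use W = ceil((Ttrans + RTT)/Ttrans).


Given: Ttrans = 1 ms, RTT = 200 ms (= 2 * Tprop, Tprop = 100 ms)
Time until first ACK returns = Ttrans + RTT = 1 + 200 = 201 ms
Need W * Ttrans >= Ttrans + RTT  ->  W >= (Ttrans + RTT) / Ttrans
(Ttrans + RTT) / Ttrans = 201 / 1 = 201
W_min = ceil(201) = 201

201


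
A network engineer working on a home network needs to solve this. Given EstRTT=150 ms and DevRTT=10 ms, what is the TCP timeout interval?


Given: EstRTT = 150 ms, DevRTT = 10 ms
Timeout = EstRTT + 4 * DevRTT
4 * DevRTT = 4 * 10 = 40
Timeout = 150 + 40 = 190 ms

190


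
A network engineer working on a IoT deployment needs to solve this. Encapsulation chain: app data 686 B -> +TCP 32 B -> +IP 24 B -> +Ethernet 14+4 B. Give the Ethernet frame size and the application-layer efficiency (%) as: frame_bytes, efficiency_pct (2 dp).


TCP segment = 686 + 32 = 718 B
IP packet = 718 + 24 = 742 B
Ethernet frame = 742 + 14 + 4 = 760 B
Efficiency = app / frame = 686 / 760 = 0.902632 = 90.2632% -> 90.26% (2 dp)

760, 90.26


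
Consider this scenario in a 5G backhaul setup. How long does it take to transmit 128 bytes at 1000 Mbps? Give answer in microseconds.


Given: packet = 128 bytes, bandwidth = 1000 Mbps
Packet in bits = 128 * 8 = 1024 bits
Bandwidth = 1000 * 10^6 = 1000000000 bps
Time = 1024 / 1000000000 seconds
Time in us = 1024 * 10^6 / 1000000000 = 1.024

1.024


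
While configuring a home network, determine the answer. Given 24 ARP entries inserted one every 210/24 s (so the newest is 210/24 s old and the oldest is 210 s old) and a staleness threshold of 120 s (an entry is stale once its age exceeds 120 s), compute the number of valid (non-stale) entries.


Ages are k * 210/24 s for k = 1..24 (spacing = 8.7500 s).
Entry k is valid iff k * 210/24 <= 120 iff k <= 24 * 120 / 210 = 13.7143
n_valid = floor(13.7143) = 13
(n_stale = 24 - 13 = 11)

13


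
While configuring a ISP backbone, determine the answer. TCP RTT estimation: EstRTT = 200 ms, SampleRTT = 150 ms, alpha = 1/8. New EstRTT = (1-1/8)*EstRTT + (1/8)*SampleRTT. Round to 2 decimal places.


Given: EstRTT = 200 ms, SampleRTT = 150 ms, alpha = 1/8
New EstRTT = (1 - alpha) * EstRTT + alpha * SampleRTT
(7/8) * 200 = 175
(1/8) * 150 = 18.75
New EstRTT = 175 + 18.75 = 193.75 ms -> 193.75 ms (2 dp)

193.75


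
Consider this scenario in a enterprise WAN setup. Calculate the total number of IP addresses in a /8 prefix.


Given: CIDR prefix /8
Host bits = 32 - 8 = 24
Total addresses = 2^24 = 16777216

16777216


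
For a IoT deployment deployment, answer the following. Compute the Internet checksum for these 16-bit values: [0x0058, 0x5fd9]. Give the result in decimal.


Given words: [0x0058, 0x5fd9]
Step 1: Sum all words
Raw sum = 88 + 24537 = 24625
One's complement = ~24625 & 0xFFFF = 40910

40910


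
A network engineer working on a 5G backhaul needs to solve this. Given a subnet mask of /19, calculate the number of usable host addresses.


Given: subnet mask /19
Host bits = 32 - 19 = 13
Total addresses = 2^13 = 8192
Usable hosts = 8192 - 2 (network + broadcast) = 8190

8190


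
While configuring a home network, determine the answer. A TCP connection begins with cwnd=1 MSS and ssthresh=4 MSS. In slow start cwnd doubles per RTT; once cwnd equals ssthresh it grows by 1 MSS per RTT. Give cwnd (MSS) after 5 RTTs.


RTT 0: cwnd = 1 MSS (initial)
RTT 1: cwnd = 2 MSS (slow start, doubled)
RTT 2: cwnd = 4 MSS (slow start, doubled)
RTT 3: cwnd = 5 MSS (congestion avoidance, +1)
RTT 4: cwnd = 6 MSS (congestion avoidance, +1)
RTT 5: cwnd = 7 MSS (congestion avoidance, +1)

7


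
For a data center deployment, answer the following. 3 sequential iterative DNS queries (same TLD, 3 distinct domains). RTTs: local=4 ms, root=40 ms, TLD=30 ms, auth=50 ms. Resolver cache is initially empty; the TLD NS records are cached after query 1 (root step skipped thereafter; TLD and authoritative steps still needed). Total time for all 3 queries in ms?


Lookup 1 (cold cache): local + root + TLD + auth = 4 + 40 + 30 + 50 = 124 ms
Lookups 2..3 (TLD NS cached -> skip root; new domain -> still ask TLD and auth): local + TLD + auth = 4 + 30 + 50 = 84 ms each
Remaining 2 lookups: 2 * 84 = 168 ms
Total = 124 + 168 = 292 ms

292


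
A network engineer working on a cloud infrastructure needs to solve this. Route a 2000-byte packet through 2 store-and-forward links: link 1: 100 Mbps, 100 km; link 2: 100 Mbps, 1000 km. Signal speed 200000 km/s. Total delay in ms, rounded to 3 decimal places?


Packet = 2000 bytes = 16000 bits. Store-and-forward: sum (t_trans + t_prop) per link.
Link 1: t_trans = 16000/(100*10^6) s = 0.1600 ms; t_prop = 100/200000 s = 0.5000 ms; subtotal = 0.6600 ms
Link 2: t_trans = 16000/(100*10^6) s = 0.1600 ms; t_prop = 1000/200000 s = 5.0000 ms; subtotal = 5.1600 ms
End-to-end = 0.6600 + 5.1600 = 5.8200 ms -> 5.820 ms (3 dp)

5.820


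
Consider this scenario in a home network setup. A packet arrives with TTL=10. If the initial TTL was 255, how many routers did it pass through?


Given: initial TTL = 255, received TTL = 10
Hops = initial TTL - received TTL
Hops = 255 - 10 = 245

245


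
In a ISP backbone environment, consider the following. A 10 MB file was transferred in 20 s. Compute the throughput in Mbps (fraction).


Given: file = 10 MB, time = 20 s
File in Mb = 10 * 8 = 80 Mb
Throughput = 80 / 20 Mbps
Throughput = 4 Mbps

4


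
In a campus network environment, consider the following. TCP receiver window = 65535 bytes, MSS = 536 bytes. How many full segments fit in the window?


Given: RWND = 65535 bytes, MSS = 536 bytes
Full segments = floor(RWND / MSS)
Full segments = floor(65535 / 536)
Full segments = floor(122.2668) = 122

122


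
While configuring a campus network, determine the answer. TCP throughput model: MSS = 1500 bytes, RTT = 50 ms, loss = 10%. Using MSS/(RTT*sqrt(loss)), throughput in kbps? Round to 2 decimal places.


Given: MSS = 1500 bytes, RTT = 50 ms, loss = 10%
RTT in seconds = 50 / 1000 = 0.05
Loss rate = 10% = 0.1
sqrt(loss) = sqrt(0.1) = 0.316227766017
Throughput (bytes/s) = 1500 / (0.05 * 0.316227766017) = 94868.3298
Throughput (kbps) = 94868.3298 * 8 / 1000 = 758.946638 -> 758.95 kbps (2 dp)

758.95


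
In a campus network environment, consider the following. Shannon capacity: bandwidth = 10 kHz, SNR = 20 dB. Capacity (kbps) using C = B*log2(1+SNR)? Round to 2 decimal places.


Given: B = 10 kHz, SNR = 20 dB
SNR linear = 10^(20/10) = 100
1 + SNR = 101
log2(101) = 6.6582114828
C = 10 * 1000 * 6.6582114828 = 66582.1148 bps
C = 66.582115 kbps -> 66.58 kbps (2 dp)

66.58


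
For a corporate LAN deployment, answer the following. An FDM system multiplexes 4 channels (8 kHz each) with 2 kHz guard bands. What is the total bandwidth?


Given: 4 channels, 8 kHz each, guard = 2 kHz
Channel bandwidth = 4 * 8 = 32 kHz
Guard bands = 3 gaps * 2 kHz = 6 kHz
Total = 32 + 6 = 38 kHz

38


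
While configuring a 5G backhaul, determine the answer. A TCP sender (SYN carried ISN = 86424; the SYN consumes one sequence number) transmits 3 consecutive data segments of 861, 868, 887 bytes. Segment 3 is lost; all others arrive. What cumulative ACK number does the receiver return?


SYN uses sequence number 86424; first data byte = ISN + 1 = 86425.
Segment 1: SEQ = 86425, len = 861 B, covers [86425, 87285]
Segment 2: SEQ = 87286, len = 868 B, covers [87286, 88153]
Segment 3: SEQ = 88154, len = 887 B, covers [88154, 89040] [LOST]
In-order data received: bytes [86425, 88153] (segments 1..2).
Segment 3 missing -> gap begins at byte 88154.
Cumulative ACK = next expected in-order byte = 86425 + 861 + 868 = 88154

88154


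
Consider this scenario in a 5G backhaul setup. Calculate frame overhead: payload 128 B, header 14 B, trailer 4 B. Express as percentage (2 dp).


Given: payload = 128 B, header = 14 B, trailer = 4 B
Overhead bytes = header + trailer = 14 + 4 = 18
Total frame = payload + overhead = 128 + 18 = 146
Overhead % = 18 / 146 * 100 = 12.3288% -> 12.33% (2 dp)

12.33


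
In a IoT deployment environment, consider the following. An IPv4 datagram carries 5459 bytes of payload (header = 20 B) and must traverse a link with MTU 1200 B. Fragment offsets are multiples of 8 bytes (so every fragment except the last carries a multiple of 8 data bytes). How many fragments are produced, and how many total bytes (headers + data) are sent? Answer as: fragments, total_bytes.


Max data per non-final fragment = floor((MTU - header)/8)*8 = floor((1200 - 20)/8)*8 = floor(1180/8)*8 = 1176 B
Final fragment needs no 8-byte alignment: it can carry up to MTU - header = 1180 B
Non-final fragments needed = ceil((payload - 1180) / 1176) = ceil(4279/1176) = ceil(3.6386) = 4
Number of fragments = 4 + 1 = 5
Fragment sizes (data): 4 * 1176 B + 755 B (last, 755 <= 1180 OK)
Total bytes sent = payload + n_frags * header = 5459 + 5*20 = 5459 + 100 = 5559 B

5, 5559


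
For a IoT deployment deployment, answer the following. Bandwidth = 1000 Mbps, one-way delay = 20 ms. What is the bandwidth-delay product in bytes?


Given: bandwidth = 1000 Mbps, delay = 20 ms
BDP in bits = 1000 * 10^6 * 20 / 1000
BDP in bits = 20000000
BDP in bytes = 20000000 / 8 = 2500000

2500000


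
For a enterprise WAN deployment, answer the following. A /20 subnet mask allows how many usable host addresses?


Given: subnet mask /20
Host bits = 32 - 20 = 12
Total addresses = 2^12 = 4096
Usable hosts = 4096 - 2 (network + broadcast) = 4094

4094


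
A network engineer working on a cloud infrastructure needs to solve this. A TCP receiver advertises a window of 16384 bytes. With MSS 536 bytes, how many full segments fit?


Given: RWND = 16384 bytes, MSS = 536 bytes
Full segments = floor(RWND / MSS)
Full segments = floor(16384 / 536)
Full segments = floor(30.5672) = 30

30


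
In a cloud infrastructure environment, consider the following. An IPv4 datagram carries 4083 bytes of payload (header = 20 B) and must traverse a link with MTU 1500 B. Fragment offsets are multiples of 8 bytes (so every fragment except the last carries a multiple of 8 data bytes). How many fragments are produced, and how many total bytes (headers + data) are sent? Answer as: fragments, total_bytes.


Max data per non-final fragment = floor((MTU - header)/8)*8 = floor((1500 - 20)/8)*8 = floor(1480/8)*8 = 1480 B
Final fragment needs no 8-byte alignment: it can carry up to MTU - header = 1480 B
Non-final fragments needed = ceil((payload - 1480) / 1480) = ceil(2603/1480) = ceil(1.7588) = 2
Number of fragments = 2 + 1 = 3
Fragment sizes (data): 2 * 1480 B + 1123 B (last, 1123 <= 1480 OK)
Total bytes sent = payload + n_frags * header = 4083 + 3*20 = 4083 + 60 = 4143 B

3, 4143


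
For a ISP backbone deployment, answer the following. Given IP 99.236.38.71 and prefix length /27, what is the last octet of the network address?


Given: IP = 99.236.38.71, prefix = /27
Subnet mask = 255.255.255.224
Last octet of IP: 71
Last octet of mask: 224
Network last octet = 71 AND 224 = 64

64


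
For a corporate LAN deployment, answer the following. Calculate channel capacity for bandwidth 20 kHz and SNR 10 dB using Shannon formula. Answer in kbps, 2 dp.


Given: B = 20 kHz, SNR = 10 dB
SNR linear = 10^(10/10) = 10
1 + SNR = 11
log2(11) = 3.4594316186
C = 20 * 1000 * 3.4594316186 = 69188.6324 bps
C = 69.188632 kbps -> 69.19 kbps (2 dp)

69.19


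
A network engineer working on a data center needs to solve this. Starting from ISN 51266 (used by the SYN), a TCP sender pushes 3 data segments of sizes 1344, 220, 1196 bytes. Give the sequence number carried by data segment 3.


The SYN occupies sequence number ISN = 51266, so the first data byte is ISN + 1 = 51267.
SEQ of data segment i = (ISN + 1) + sum of payload sizes of segments 1..i-1.
Segment 1: SEQ = 51267, payload = 1344 bytes
Segment 2: SEQ = 52611, payload = 220 bytes
Segment 3: SEQ = 52831, payload = 1196 bytes
SEQ of segment 3 = 51267 + 1344 + 220 = 52831

52831


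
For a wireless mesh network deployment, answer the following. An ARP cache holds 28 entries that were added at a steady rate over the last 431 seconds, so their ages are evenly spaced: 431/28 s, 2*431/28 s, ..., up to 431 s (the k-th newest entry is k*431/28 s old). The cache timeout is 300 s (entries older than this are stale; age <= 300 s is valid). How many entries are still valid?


Ages are k * 431/28 s for k = 1..28 (spacing = 15.3929 s).
Entry k is valid iff k * 431/28 <= 300 iff k <= 28 * 300 / 431 = 19.4896
n_valid = floor(19.4896) = 19
(n_stale = 28 - 19 = 9)

19


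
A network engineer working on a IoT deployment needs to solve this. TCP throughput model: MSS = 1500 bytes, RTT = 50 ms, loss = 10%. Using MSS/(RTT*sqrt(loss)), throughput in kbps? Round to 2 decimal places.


Given: MSS = 1500 bytes, RTT = 50 ms, loss = 10%
RTT in seconds = 50 / 1000 = 0.05
Loss rate = 10% = 0.1
sqrt(loss) = sqrt(0.1) = 0.316227766017
Throughput (bytes/s) = 1500 / (0.05 * 0.316227766017) = 94868.3298
Throughput (kbps) = 94868.3298 * 8 / 1000 = 758.946638 -> 758.95 kbps (2 dp)

758.95


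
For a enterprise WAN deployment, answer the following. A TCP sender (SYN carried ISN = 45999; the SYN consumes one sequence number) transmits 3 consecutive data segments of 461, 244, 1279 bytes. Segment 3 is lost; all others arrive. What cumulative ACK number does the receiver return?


SYN uses sequence number 45999; first data byte = ISN + 1 = 46000.
Segment 1: SEQ = 46000, len = 461 B, covers [46000, 46460]
Segment 2: SEQ = 46461, len = 244 B, covers [46461, 46704]
Segment 3: SEQ = 46705, len = 1279 B, covers [46705, 47983] [LOST]
In-order data received: bytes [46000, 46704] (segments 1..2).
Segment 3 missing -> gap begins at byte 46705.
Cumulative ACK = next expected in-order byte = 46000 + 461 + 244 = 46705

46705


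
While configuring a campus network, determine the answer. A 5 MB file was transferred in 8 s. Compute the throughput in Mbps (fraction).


Given: file = 5 MB, time = 8 s
File in Mb = 5 * 8 = 40 Mb
Throughput = 40 / 8 Mbps
Throughput = 5 Mbps

5


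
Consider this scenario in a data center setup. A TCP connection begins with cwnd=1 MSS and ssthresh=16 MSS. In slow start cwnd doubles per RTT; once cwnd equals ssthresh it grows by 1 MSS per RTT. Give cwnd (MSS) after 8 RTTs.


RTT 0: cwnd = 1 MSS (initial)
RTT 1: cwnd = 2 MSS (slow start, doubled)
RTT 2: cwnd = 4 MSS (slow start, doubled)
RTT 3: cwnd = 8 MSS (slow start, doubled)
RTT 4: cwnd = 16 MSS (slow start, doubled)
RTT 5: cwnd = 17 MSS (congestion avoidance, +1)
RTT 6: cwnd = 18 MSS (congestion avoidance, +1)
RTT 7: cwnd = 19 MSS (congestion avoidance, +1)
RTT 8: cwnd = 20 MSS (congestion avoidance, +1)

20


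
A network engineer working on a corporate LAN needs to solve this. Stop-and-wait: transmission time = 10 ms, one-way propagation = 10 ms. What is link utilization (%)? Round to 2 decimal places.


Given: Ttrans = 10 ms, Tprop = 10 ms
RTT = 2 * Tprop = 2 * 10 = 20 ms
U = Ttrans / (Ttrans + RTT)
U = 10 / (10 + 20)
U = 10 / 30 = 0.333333
U% = 33.33%

33.33


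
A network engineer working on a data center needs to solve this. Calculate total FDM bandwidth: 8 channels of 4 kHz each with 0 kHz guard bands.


Given: 8 channels, 4 kHz each, guard = 0 kHz
Channel bandwidth = 8 * 4 = 32 kHz
Guard bands = 7 gaps * 0 kHz = 0 kHz
Total = 32 + 0 = 32 kHz

32


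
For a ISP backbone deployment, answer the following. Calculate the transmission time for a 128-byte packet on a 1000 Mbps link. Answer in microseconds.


Given: packet = 128 bytes, bandwidth = 1000 Mbps
Packet in bits = 128 * 8 = 1024 bits
Bandwidth = 1000 * 10^6 = 1000000000 bps
Time = 1024 / 1000000000 seconds
Time in us = 1024 * 10^6 / 1000000000 = 1.024

1.024


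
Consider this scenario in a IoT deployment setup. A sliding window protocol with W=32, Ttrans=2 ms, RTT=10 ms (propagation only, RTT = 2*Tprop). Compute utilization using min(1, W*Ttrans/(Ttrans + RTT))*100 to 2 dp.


Given: W = 32, Ttrans = 2 ms, RTT = 10 ms (= 2 * Tprop, Tprop = 5 ms)
Cycle time = Ttrans + RTT = 2 + 10 = 12 ms (first packet sent until its ACK returns)
W * Ttrans = 32 * 2 = 64 ms of sending per cycle
W * Ttrans / (Ttrans + RTT) = 64 / 12 = 5.333333
U = min(1, 5.333333) = 1.000000
U% = 100.00%

100.00


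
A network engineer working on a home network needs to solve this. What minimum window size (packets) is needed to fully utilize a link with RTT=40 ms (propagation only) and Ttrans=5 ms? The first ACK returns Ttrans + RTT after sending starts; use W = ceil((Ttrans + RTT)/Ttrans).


Given: Ttrans = 5 ms, RTT = 40 ms (= 2 * Tprop, Tprop = 20 ms)
Time until first ACK returns = Ttrans + RTT = 5 + 40 = 45 ms
Need W * Ttrans >= Ttrans + RTT  ->  W >= (Ttrans + RTT) / Ttrans
(Ttrans + RTT) / Ttrans = 45 / 5 = 9
W_min = ceil(9) = 9

9


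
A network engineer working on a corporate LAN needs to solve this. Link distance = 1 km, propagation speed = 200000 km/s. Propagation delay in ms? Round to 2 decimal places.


Given: distance = 1 km, speed = 200000 km/s
Delay = distance / speed = 1 / 200000 seconds
Delay in ms = 1 * 1000 / 200000
Delay = 0.0050 ms
Rounded to 2 dp = 0.01 ms

0.01


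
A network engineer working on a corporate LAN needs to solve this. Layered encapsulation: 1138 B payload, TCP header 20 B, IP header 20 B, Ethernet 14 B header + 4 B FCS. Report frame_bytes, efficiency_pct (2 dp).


TCP segment = 1138 + 20 = 1158 B
IP packet = 1158 + 20 = 1178 B
Ethernet frame = 1178 + 14 + 4 = 1196 B
Efficiency = app / frame = 1138 / 1196 = 0.951505 = 95.1505% -> 95.15% (2 dp)

1196, 95.15


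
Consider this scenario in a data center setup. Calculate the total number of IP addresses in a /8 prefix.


Given: CIDR prefix /8
Host bits = 32 - 8 = 24
Total addresses = 2^24 = 16777216

16777216


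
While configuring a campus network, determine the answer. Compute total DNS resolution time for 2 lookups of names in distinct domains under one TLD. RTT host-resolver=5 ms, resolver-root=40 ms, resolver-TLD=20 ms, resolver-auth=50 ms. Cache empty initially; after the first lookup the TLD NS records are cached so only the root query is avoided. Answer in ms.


Lookup 1 (cold cache): local + root + TLD + auth = 5 + 40 + 20 + 50 = 115 ms
Lookups 2..2 (TLD NS cached -> skip root; new domain -> still ask TLD and auth): local + TLD + auth = 5 + 20 + 50 = 75 ms each
Remaining 1 lookups: 1 * 75 = 75 ms
Total = 115 + 75 = 190 ms

190


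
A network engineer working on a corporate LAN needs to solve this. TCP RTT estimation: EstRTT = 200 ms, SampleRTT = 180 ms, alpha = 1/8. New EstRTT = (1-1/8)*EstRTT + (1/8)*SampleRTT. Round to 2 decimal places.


Given: EstRTT = 200 ms, SampleRTT = 180 ms, alpha = 1/8
New EstRTT = (1 - alpha) * EstRTT + alpha * SampleRTT
(7/8) * 200 = 175
(1/8) * 180 = 22.5
New EstRTT = 175 + 22.5 = 197.5 ms -> 197.50 ms (2 dp)

197.50


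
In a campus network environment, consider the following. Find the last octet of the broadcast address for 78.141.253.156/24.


Given: IP = 78.141.253.156, prefix = /24
Host bits = 32 - 24 = 8
Network last octet = 156 AND mask = 0
Host part size = 2^8 - 1 = 255
Broadcast last octet = 0 OR 255 = 255

255


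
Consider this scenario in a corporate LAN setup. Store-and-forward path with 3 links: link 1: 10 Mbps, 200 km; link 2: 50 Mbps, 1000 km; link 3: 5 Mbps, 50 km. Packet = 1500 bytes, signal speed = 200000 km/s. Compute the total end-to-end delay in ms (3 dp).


Packet = 1500 bytes = 12000 bits. Store-and-forward: sum (t_trans + t_prop) per link.
Link 1: t_trans = 12000/(10*10^6) s = 1.2000 ms; t_prop = 200/200000 s = 1.0000 ms; subtotal = 2.2000 ms
Link 2: t_trans = 12000/(50*10^6) s = 0.2400 ms; t_prop = 1000/200000 s = 5.0000 ms; subtotal = 5.2400 ms
Link 3: t_trans = 12000/(5*10^6) s = 2.4000 ms; t_prop = 50/200000 s = 0.2500 ms; subtotal = 2.6500 ms
End-to-end = 2.2000 + 5.2400 + 2.6500 = 10.0900 ms -> 10.090 ms (3 dp)

10.090


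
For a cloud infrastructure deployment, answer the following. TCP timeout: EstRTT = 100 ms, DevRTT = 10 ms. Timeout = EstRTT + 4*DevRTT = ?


Given: EstRTT = 100 ms, DevRTT = 10 ms
Timeout = EstRTT + 4 * DevRTT
4 * DevRTT = 4 * 10 = 40
Timeout = 100 + 40 = 140 ms

140


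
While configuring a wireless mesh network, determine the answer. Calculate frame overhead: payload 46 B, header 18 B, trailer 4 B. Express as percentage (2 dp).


Given: payload = 46 B, header = 18 B, trailer = 4 B
Overhead bytes = header + trailer = 18 + 4 = 22
Total frame = payload + overhead = 46 + 22 = 68
Overhead % = 22 / 68 * 100 = 32.3529% -> 32.35% (2 dp)

32.35


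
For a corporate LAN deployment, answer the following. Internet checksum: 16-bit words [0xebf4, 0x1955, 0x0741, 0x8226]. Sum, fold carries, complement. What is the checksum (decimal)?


Given words: [0xebf4, 0x1955, 0x0741, 0x8226]
Step 1: Sum all words
Raw sum = 60404 + 6485 + 1857 + 33318 = 102064
Step 2: Fold carry: (36528 + 1) = 36529
One's complement = ~36529 & 0xFFFF = 29006

29006


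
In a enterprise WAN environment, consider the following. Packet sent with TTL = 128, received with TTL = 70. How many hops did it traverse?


Given: initial TTL = 128, received TTL = 70
Hops = initial TTL - received TTL
Hops = 128 - 70 = 58

58


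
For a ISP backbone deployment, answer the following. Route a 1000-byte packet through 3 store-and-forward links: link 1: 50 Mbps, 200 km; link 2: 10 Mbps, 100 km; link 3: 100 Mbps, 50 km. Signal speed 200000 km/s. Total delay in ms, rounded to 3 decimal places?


Packet = 1000 bytes = 8000 bits. Store-and-forward: sum (t_trans + t_prop) per link.
Link 1: t_trans = 8000/(50*10^6) s = 0.1600 ms; t_prop = 200/200000 s = 1.0000 ms; subtotal = 1.1600 ms
Link 2: t_trans = 8000/(10*10^6) s = 0.8000 ms; t_prop = 100/200000 s = 0.5000 ms; subtotal = 1.3000 ms
Link 3: t_trans = 8000/(100*10^6) s = 0.0800 ms; t_prop = 50/200000 s = 0.2500 ms; subtotal = 0.3300 ms
End-to-end = 1.1600 + 1.3000 + 0.3300 = 2.7900 ms -> 2.790 ms (3 dp)

2.790


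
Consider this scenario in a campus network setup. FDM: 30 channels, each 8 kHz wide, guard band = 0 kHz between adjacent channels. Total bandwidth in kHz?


Given: 30 channels, 8 kHz each, guard = 0 kHz
Channel bandwidth = 30 * 8 = 240 kHz
Guard bands = 29 gaps * 0 kHz = 0 kHz
Total = 240 + 0 = 240 kHz

240


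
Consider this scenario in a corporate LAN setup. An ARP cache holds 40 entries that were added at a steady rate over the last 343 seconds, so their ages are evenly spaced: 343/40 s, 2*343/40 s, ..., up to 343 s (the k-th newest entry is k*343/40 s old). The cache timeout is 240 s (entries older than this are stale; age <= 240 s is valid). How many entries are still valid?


Ages are k * 343/40 s for k = 1..40 (spacing = 8.5750 s).
Entry k is valid iff k * 343/40 <= 240 iff k <= 40 * 240 / 343 = 27.9883
n_valid = floor(27.9883) = 27
(n_stale = 40 - 27 = 13)

27


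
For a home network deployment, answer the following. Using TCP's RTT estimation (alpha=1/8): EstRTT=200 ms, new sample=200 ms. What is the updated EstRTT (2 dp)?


Given: EstRTT = 200 ms, SampleRTT = 200 ms, alpha = 1/8
New EstRTT = (1 - alpha) * EstRTT + alpha * SampleRTT
(7/8) * 200 = 175
(1/8) * 200 = 25
New EstRTT = 175 + 25 = 200 ms -> 200.00 ms (2 dp)

200.00


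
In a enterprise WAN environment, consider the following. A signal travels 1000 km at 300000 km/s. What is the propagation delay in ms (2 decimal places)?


Given: distance = 1000 km, speed = 300000 km/s
Delay = distance / speed = 1000 / 300000 seconds
Delay in ms = 1000 * 1000 / 300000
Delay = 3.3333 ms
Rounded to 2 dp = 3.33 ms

3.33


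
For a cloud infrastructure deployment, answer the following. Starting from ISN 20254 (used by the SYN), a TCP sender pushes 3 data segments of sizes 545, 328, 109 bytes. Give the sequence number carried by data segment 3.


The SYN occupies sequence number ISN = 20254, so the first data byte is ISN + 1 = 20255.
SEQ of data segment i = (ISN + 1) + sum of payload sizes of segments 1..i-1.
Segment 1: SEQ = 20255, payload = 545 bytes
Segment 2: SEQ = 20800, payload = 328 bytes
Segment 3: SEQ = 21128, payload = 109 bytes
SEQ of segment 3 = 20255 + 545 + 328 = 21128

21128


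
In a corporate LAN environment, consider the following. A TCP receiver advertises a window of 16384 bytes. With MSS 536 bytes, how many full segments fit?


Given: RWND = 16384 bytes, MSS = 536 bytes
Full segments = floor(RWND / MSS)
Full segments = floor(16384 / 536)
Full segments = floor(30.5672) = 30

30


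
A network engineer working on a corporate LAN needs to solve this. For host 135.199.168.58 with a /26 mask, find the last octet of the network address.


Given: IP = 135.199.168.58, prefix = /26
Subnet mask = 255.255.255.192
Last octet of IP: 58
Last octet of mask: 192
Network last octet = 58 AND 192 = 0

0


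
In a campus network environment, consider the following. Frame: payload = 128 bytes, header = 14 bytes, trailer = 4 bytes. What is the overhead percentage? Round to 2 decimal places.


Given: payload = 128 B, header = 14 B, trailer = 4 B
Overhead bytes = header + trailer = 14 + 4 = 18
Total frame = payload + overhead = 128 + 18 = 146
Overhead % = 18 / 146 * 100 = 12.3288% -> 12.33% (2 dp)

12.33


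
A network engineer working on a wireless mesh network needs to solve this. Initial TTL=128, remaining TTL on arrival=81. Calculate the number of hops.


Given: initial TTL = 128, received TTL = 81
Hops = initial TTL - received TTL
Hops = 128 - 81 = 47

47


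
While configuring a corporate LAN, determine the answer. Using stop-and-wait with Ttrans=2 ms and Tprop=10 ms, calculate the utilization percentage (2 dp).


Given: Ttrans = 2 ms, Tprop = 10 ms
RTT = 2 * Tprop = 2 * 10 = 20 ms
U = Ttrans / (Ttrans + RTT)
U = 2 / (2 + 20)
U = 2 / 22 = 0.090909
U% = 9.09%

9.09


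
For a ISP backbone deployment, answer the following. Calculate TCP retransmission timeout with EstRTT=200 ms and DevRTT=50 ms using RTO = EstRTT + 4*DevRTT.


Given: EstRTT = 200 ms, DevRTT = 50 ms
Timeout = EstRTT + 4 * DevRTT
4 * DevRTT = 4 * 50 = 200
Timeout = 200 + 200 = 400 ms

400


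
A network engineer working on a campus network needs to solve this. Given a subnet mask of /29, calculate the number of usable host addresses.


Given: subnet mask /29
Host bits = 32 - 29 = 3
Total addresses = 2^3 = 8
Usable hosts = 8 - 2 (network + broadcast) = 6

6


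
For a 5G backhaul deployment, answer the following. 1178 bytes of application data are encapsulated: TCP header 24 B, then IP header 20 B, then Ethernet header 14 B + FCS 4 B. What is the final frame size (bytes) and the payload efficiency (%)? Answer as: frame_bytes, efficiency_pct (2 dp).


TCP segment = 1178 + 24 = 1202 B
IP packet = 1202 + 20 = 1222 B
Ethernet frame = 1222 + 14 + 4 = 1240 B
Efficiency = app / frame = 1178 / 1240 = 0.950000 = 95.0000% -> 95.00% (2 dp)

1240, 95.00


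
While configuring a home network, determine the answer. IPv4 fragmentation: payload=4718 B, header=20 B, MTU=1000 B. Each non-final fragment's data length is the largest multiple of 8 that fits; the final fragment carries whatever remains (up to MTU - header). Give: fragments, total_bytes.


Max data per non-final fragment = floor((MTU - header)/8)*8 = floor((1000 - 20)/8)*8 = floor(980/8)*8 = 976 B
Final fragment needs no 8-byte alignment: it can carry up to MTU - header = 980 B
Non-final fragments needed = ceil((payload - 980) / 976) = ceil(3738/976) = ceil(3.8299) = 4
Number of fragments = 4 + 1 = 5
Fragment sizes (data): 4 * 976 B + 814 B (last, 814 <= 980 OK)
Total bytes sent = payload + n_frags * header = 4718 + 5*20 = 4718 + 100 = 4818 B

5, 4818


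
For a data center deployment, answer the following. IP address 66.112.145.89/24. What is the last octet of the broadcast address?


Given: IP = 66.112.145.89, prefix = /24
Host bits = 32 - 24 = 8
Network last octet = 89 AND mask = 0
Host part size = 2^8 - 1 = 255
Broadcast last octet = 0 OR 255 = 255

255


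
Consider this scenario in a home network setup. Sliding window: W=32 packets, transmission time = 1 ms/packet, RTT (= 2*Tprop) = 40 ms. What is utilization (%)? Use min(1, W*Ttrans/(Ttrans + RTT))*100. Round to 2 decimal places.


Given: W = 32, Ttrans = 1 ms, RTT = 40 ms (= 2 * Tprop, Tprop = 20 ms)
Cycle time = Ttrans + RTT = 1 + 40 = 41 ms (first packet sent until its ACK returns)
W * Ttrans = 32 * 1 = 32 ms of sending per cycle
W * Ttrans / (Ttrans + RTT) = 32 / 41 = 0.780488
U = min(1, 0.780488) = 0.780488
U% = 78.05%

78.05


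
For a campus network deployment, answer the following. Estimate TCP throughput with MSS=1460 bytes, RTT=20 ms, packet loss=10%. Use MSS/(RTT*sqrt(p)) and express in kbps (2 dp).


Given: MSS = 1460 bytes, RTT = 20 ms, loss = 10%
RTT in seconds = 20 / 1000 = 0.02
Loss rate = 10% = 0.1
sqrt(loss) = sqrt(0.1) = 0.316227766017
Throughput (bytes/s) = 1460 / (0.02 * 0.316227766017) = 230846.2692
Throughput (kbps) = 230846.2692 * 8 / 1000 = 1846.770154 -> 1846.77 kbps (2 dp)

1846.77


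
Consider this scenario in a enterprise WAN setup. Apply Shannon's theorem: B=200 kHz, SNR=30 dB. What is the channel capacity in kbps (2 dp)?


Given: B = 200 kHz, SNR = 30 dB
SNR linear = 10^(30/10) = 1000
1 + SNR = 1001
log2(1001) = 9.9672262588
C = 200 * 1000 * 9.9672262588 = 1993445.2518 bps
C = 1993.445252 kbps -> 1993.45 kbps (2 dp)

1993.45


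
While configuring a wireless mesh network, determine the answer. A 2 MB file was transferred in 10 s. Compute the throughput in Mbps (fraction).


Given: file = 2 MB, time = 10 s
File in Mb = 2 * 8 = 16 Mb
Throughput = 16 / 10 Mbps
Throughput = 8/5 Mbps

8/5


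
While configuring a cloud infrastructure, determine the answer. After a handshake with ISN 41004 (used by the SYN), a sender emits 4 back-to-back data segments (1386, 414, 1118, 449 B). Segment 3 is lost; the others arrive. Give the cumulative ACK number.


SYN uses sequence number 41004; first data byte = ISN + 1 = 41005.
Segment 1: SEQ = 41005, len = 1386 B, covers [41005, 42390]
Segment 2: SEQ = 42391, len = 414 B, covers [42391, 42804]
Segment 3: SEQ = 42805, len = 1118 B, covers [42805, 43922] [LOST]
Segment 4: SEQ = 43923, len = 449 B, covers [43923, 44371]
In-order data received: bytes [41005, 42804] (segments 1..2).
Segment 3 missing -> gap begins at byte 42805; later segments buffered out of order.
Cumulative ACK = next expected in-order byte = 41005 + 1386 + 414 = 42805

42805


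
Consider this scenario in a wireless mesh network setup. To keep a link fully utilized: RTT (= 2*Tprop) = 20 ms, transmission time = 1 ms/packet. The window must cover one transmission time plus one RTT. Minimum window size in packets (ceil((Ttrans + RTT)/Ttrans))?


Given: Ttrans = 1 ms, RTT = 20 ms (= 2 * Tprop, Tprop = 10 ms)
Time until first ACK returns = Ttrans + RTT = 1 + 20 = 21 ms
Need W * Ttrans >= Ttrans + RTT  ->  W >= (Ttrans + RTT) / Ttrans
(Ttrans + RTT) / Ttrans = 21 / 1 = 21
W_min = ceil(21) = 21

21


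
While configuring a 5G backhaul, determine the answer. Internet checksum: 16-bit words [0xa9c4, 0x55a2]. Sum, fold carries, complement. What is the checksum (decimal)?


Given words: [0xa9c4, 0x55a2]
Step 1: Sum all words
Raw sum = 43460 + 21922 = 65382
One's complement = ~65382 & 0xFFFF = 153

153


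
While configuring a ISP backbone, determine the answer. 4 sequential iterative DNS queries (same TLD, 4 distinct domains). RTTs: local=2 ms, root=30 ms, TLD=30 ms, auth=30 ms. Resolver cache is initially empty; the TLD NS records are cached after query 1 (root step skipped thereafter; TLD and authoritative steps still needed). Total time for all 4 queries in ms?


Lookup 1 (cold cache): local + root + TLD + auth = 2 + 30 + 30 + 30 = 92 ms
Lookups 2..4 (TLD NS cached -> skip root; new domain -> still ask TLD and auth): local + TLD + auth = 2 + 30 + 30 = 62 ms each
Remaining 3 lookups: 3 * 62 = 186 ms
Total = 92 + 186 = 278 ms

278


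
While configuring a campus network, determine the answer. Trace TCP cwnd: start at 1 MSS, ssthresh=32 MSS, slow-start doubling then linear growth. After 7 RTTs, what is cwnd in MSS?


RTT 0: cwnd = 1 MSS (initial)
RTT 1: cwnd = 2 MSS (slow start, doubled)
RTT 2: cwnd = 4 MSS (slow start, doubled)
RTT 3: cwnd = 8 MSS (slow start, doubled)
RTT 4: cwnd = 16 MSS (slow start, doubled)
RTT 5: cwnd = 32 MSS (slow start, doubled)
RTT 6: cwnd = 33 MSS (congestion avoidance, +1)
RTT 7: cwnd = 34 MSS (congestion avoidance, +1)

34


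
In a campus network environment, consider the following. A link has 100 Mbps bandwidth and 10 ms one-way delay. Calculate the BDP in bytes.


Given: bandwidth = 100 Mbps, delay = 10 ms
BDP in bits = 100 * 10^6 * 10 / 1000
BDP in bits = 1000000
BDP in bytes = 1000000 / 8 = 125000

125000
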